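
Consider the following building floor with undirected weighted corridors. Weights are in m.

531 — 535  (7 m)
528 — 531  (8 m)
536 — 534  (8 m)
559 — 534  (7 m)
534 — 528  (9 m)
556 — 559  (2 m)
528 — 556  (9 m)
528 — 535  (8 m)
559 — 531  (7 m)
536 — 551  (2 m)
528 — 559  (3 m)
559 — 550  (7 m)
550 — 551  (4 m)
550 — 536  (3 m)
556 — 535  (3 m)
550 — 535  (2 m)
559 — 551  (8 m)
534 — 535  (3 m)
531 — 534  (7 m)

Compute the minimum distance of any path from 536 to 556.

Running Dijkstra from 536:
536: 0
551: 2  (via 536)
550: 3  (via 536)
535: 5  (via 550)
556: 8  (via 535)
Shortest route: 536–550–535–556 = 8 m.

8 m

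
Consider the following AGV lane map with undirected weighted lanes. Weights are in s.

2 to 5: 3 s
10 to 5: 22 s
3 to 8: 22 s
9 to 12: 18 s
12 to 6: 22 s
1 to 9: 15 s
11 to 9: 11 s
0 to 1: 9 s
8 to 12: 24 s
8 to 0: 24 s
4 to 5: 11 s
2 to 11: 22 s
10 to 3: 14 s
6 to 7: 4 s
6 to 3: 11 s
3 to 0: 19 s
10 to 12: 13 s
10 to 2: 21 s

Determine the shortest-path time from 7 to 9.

44 s

Shortest distances from 7:
7: 0
6: 4  (via 7)
3: 15  (via 6)
12: 26  (via 6)
10: 29  (via 3)
0: 34  (via 3)
8: 37  (via 3)
1: 43  (via 0)
9: 44  (via 12)
Shortest route: 7–6–12–9 = 44 s.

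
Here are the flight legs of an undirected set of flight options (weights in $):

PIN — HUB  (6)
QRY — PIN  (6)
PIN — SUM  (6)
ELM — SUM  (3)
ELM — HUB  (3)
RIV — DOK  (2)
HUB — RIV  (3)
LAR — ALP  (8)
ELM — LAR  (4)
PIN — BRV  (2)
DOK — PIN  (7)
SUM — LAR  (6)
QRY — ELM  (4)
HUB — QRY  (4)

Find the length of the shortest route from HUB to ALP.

$15

Compare a few routes:
HUB - ELM - SUM - LAR - ALP: 3+3+6+8 = 20
HUB - ELM - LAR - ALP: 3+4+8 = 15
HUB - QRY - ELM - LAR - ALP: 4+4+4+8 = 20
Cheapest is HUB - ELM - LAR - ALP at $15.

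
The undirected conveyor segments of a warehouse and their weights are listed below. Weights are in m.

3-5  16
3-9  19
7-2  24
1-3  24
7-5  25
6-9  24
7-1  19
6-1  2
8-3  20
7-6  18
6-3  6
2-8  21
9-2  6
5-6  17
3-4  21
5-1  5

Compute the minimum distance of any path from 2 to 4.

46 m

Shortest distances from 2:
2: 0
9: 6  (via 2)
8: 21  (via 2)
7: 24  (via 2)
3: 25  (via 9)
6: 30  (via 9)
1: 32  (via 6)
5: 37  (via 1)
4: 46  (via 3)
Shortest route: 2 → 9 → 3 → 4 = 46 m.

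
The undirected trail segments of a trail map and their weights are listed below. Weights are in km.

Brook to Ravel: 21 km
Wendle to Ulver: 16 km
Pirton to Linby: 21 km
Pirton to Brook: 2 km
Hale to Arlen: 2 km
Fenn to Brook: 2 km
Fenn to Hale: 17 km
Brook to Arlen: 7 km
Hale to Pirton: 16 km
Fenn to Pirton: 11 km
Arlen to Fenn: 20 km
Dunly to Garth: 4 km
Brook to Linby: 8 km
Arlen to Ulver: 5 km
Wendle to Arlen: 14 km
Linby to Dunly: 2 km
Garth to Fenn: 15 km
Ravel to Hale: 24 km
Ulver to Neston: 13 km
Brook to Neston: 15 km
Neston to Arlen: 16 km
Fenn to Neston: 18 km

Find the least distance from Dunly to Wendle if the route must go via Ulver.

Best Dunly to Ulver: Dunly → Linby → Brook → Arlen → Ulver costing 22
Best Ulver to Wendle: Ulver → Wendle costing 16
Total via Ulver: 22 + 16 = 38 km.

38 km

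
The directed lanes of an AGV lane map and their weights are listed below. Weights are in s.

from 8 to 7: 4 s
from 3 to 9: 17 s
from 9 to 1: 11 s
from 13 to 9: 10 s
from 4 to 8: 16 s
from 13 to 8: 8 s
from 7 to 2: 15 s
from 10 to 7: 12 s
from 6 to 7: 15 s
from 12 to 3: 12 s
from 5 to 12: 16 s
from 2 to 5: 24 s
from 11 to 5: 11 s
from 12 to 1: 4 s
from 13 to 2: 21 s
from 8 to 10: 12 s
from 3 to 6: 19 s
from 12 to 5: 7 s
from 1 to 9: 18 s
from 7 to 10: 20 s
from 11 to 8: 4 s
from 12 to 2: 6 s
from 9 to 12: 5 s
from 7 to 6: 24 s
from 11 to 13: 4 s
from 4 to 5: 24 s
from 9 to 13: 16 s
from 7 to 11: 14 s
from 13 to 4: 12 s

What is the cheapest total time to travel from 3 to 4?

Compare a few routes:
3–6–7–11–13–4: 19+15+14+4+12 = 64
3–9–13–4: 17+16+12 = 45
The minimum is 45 s via 3–9–13–4.

45 s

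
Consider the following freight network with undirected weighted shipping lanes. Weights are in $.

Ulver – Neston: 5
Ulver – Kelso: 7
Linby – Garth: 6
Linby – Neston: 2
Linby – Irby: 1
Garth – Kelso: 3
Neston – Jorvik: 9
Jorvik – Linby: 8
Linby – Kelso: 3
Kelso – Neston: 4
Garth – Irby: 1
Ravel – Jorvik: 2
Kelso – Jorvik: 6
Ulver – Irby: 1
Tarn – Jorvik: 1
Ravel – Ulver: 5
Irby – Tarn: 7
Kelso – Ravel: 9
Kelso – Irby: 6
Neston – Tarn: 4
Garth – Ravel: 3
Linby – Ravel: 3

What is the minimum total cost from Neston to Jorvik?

$5

Enumerating some paths:
Neston–Jorvik: 9 = 9
Neston–Linby–Irby–Garth–Ravel–Jorvik: 2+1+1+3+2 = 9
Neston–Tarn–Jorvik: 4+1 = 5
Neston–Linby–Ravel–Jorvik: 2+3+2 = 7
The minimum is $5 via Neston–Tarn–Jorvik.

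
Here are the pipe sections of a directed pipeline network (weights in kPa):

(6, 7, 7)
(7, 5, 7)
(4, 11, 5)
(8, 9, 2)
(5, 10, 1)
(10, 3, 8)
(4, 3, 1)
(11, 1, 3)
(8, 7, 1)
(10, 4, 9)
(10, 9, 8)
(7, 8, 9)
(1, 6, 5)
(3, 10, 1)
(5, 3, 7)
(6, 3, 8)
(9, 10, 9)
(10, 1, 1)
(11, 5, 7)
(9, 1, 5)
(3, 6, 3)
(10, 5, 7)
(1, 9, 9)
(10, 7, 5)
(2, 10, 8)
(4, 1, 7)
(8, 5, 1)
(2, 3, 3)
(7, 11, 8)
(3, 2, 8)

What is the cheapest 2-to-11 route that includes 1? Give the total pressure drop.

25 kPa

Shortest 2→1: 2 → 3 → 10 → 1 = 5
Best 1 to 11: 1 → 6 → 7 → 11 costing 20
Total via 1: 5 + 20 = 25 kPa.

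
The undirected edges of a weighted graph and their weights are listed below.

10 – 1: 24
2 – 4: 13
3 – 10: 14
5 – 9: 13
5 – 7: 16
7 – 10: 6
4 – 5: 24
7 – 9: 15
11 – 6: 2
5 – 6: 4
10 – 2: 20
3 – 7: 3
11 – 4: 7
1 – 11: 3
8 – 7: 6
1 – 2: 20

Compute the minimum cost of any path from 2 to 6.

22

Enumerating some paths:
2 → 1 → 11 → 6: 20+3+2 = 25
2 → 4 → 11 → 6: 13+7+2 = 22
2 → 4 → 5 → 6: 13+24+4 = 41
The minimum is 22 via 2 → 4 → 11 → 6.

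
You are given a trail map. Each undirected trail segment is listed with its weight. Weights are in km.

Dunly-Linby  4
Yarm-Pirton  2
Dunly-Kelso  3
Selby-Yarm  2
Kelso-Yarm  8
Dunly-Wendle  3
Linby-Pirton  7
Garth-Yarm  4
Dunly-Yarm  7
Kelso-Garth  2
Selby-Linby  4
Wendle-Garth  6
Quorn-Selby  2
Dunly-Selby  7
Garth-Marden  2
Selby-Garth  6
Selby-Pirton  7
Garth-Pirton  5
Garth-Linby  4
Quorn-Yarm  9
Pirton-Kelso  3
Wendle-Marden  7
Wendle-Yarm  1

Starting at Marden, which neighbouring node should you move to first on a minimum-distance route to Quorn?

Compare a few routes:
Marden - Garth - Selby - Quorn: 2+6+2 = 10
Marden - Garth - Linby - Selby - Quorn: 2+4+4+2 = 12
Cheapest is Marden - Garth - Selby - Quorn at 10 km.
So from Marden the first move is to Garth.

Garth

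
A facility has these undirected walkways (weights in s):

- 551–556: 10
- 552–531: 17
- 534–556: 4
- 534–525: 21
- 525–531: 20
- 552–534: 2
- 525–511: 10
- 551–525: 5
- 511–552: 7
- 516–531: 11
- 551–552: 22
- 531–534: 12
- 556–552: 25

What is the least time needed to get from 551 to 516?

Compare a few routes:
551–556–534–552–531–516: 10+4+2+17+11 = 44
551–556–534–531–516: 10+4+12+11 = 37
551–525–531–516: 5+20+11 = 36
Cheapest is 551–525–531–516 at 36 s.

36 s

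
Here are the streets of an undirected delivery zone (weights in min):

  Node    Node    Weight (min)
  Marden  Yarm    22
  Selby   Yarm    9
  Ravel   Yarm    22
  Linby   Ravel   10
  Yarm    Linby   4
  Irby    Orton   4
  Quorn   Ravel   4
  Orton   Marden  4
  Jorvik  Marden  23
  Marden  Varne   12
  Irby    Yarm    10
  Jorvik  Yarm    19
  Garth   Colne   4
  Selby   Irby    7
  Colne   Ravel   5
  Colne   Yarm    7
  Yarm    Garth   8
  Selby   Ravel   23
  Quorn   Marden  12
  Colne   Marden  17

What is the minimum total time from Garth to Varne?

33 min

Enumerating some paths:
Garth–Colne–Ravel–Quorn–Marden–Varne: 4+5+4+12+12 = 37
Garth–Colne–Marden–Varne: 4+17+12 = 33
Cheapest is Garth–Colne–Marden–Varne at 33 min.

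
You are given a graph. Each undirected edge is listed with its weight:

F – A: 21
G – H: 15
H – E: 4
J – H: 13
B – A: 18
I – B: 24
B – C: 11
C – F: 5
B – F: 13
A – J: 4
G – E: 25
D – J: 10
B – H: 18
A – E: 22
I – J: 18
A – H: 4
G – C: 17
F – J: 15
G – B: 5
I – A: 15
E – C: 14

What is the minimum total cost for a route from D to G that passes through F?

Best D to F: D–J–F costing 25
Shortest F→G: F–B–G = 18
Total via F: 25 + 18 = 43.

43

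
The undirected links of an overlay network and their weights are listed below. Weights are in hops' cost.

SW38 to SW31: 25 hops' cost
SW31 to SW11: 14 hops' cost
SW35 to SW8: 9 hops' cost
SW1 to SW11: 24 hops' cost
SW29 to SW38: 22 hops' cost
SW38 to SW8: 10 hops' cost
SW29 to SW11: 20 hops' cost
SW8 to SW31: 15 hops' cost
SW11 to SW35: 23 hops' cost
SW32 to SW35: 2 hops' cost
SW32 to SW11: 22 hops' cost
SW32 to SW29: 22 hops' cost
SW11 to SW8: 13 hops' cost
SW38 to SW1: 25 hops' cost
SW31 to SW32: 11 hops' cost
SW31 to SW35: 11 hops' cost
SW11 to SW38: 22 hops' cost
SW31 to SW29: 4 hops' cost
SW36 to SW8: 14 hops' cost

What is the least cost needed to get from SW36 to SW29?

33 hops' cost

Shortest distances from SW36:
SW36: 0
SW8: 14  (via SW36)
SW35: 23  (via SW8)
SW38: 24  (via SW8)
SW32: 25  (via SW35)
SW11: 27  (via SW8)
SW31: 29  (via SW8)
SW29: 33  (via SW31)
Shortest route: SW36–SW8–SW31–SW29 = 33 hops' cost.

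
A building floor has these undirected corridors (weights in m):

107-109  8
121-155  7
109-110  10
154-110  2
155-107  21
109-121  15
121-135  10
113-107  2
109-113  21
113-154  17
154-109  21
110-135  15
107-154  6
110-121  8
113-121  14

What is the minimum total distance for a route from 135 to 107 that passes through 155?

38 m

Best 135 to 155: 135–121–155 costing 17
Best 155 to 107: 155–107 costing 21
Total via 155: 17 + 21 = 38 m.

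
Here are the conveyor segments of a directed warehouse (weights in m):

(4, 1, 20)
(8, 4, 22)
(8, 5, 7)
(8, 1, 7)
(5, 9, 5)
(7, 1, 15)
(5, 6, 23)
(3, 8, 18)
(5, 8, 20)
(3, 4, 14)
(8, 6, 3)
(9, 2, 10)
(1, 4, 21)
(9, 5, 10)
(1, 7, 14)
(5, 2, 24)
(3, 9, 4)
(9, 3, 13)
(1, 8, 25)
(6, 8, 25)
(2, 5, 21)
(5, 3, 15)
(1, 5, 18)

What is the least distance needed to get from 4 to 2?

53 m

Settle nodes by increasing distance from 4:
4: 0
1: 20  (via 4)
7: 34  (via 1)
5: 38  (via 1)
9: 43  (via 5)
8: 45  (via 1)
6: 48  (via 8)
2: 53  (via 9)
Shortest route: 4 → 1 → 5 → 9 → 2 = 53 m.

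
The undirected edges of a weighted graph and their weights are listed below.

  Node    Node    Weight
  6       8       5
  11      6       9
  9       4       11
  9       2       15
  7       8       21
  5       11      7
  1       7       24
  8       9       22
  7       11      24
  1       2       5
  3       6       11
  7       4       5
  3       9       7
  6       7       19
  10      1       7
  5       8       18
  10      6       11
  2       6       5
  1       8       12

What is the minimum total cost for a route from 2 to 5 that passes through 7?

Best 2 to 7: 2–6–7 costing 24
Best 7 to 5: 7–11–5 costing 31
Total via 7: 24 + 31 = 55.

55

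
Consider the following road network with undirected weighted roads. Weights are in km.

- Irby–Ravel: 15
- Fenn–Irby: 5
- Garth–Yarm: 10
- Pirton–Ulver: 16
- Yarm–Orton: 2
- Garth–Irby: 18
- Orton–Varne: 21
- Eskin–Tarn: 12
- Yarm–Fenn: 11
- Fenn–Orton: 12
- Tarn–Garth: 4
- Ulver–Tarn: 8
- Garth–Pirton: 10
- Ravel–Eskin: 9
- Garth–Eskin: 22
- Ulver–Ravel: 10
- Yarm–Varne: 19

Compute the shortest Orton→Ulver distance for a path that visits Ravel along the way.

Shortest Orton→Ravel: Orton → Fenn → Irby → Ravel = 32
Best Ravel to Ulver: Ravel → Ulver costing 10
Total via Ravel: 32 + 10 = 42 km.

42 km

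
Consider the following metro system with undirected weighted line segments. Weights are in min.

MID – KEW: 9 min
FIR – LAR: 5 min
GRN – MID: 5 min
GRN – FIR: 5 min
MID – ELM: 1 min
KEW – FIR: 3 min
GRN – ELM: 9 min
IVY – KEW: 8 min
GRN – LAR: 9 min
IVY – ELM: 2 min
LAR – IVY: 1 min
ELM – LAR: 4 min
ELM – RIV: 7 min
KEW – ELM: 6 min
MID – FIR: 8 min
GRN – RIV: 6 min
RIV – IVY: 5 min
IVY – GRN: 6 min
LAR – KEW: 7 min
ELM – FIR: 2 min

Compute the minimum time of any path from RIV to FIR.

9 min

Settle nodes by increasing distance from RIV:
RIV: 0
IVY: 5  (via RIV)
GRN: 6  (via RIV)
LAR: 6  (via IVY)
ELM: 7  (via RIV)
MID: 8  (via ELM)
FIR: 9  (via ELM)
Shortest route: RIV → ELM → FIR = 9 min.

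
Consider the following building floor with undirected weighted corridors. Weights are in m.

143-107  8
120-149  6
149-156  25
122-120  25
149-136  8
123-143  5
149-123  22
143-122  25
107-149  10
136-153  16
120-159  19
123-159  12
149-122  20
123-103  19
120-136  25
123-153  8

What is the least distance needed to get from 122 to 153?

38 m

Running Dijkstra from 122:
122: 0
149: 20  (via 122)
143: 25  (via 122)
120: 25  (via 122)
136: 28  (via 149)
107: 30  (via 149)
123: 30  (via 143)
153: 38  (via 123)
Shortest route: 122 → 143 → 123 → 153 = 38 m.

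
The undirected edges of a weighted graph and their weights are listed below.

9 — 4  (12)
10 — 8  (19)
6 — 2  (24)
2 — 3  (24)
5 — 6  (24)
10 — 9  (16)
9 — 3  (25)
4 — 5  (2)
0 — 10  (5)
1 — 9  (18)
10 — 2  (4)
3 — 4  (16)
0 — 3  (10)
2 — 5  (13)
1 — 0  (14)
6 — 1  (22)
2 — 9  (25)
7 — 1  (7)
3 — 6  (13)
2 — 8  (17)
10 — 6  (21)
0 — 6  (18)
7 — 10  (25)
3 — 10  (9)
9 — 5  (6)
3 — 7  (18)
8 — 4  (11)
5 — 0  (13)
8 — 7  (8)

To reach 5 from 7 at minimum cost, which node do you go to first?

8

Candidate routes:
7 → 1 → 0 → 5: 7+14+13 = 34
7 → 8 → 4 → 5: 8+11+2 = 21
7 → 1 → 9 → 5: 7+18+6 = 31
Cheapest is 7 → 8 → 4 → 5 at 21.
So from 7 the first move is to 8.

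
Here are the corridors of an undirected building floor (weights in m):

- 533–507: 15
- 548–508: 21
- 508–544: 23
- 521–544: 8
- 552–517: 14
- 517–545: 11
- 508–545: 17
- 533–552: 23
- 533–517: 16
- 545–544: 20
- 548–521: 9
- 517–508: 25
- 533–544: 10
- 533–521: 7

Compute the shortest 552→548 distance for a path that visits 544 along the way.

50 m

Best 552 to 544: 552–533–544 costing 33
Shortest 544→548: 544–521–548 = 17
Total via 544: 33 + 17 = 50 m.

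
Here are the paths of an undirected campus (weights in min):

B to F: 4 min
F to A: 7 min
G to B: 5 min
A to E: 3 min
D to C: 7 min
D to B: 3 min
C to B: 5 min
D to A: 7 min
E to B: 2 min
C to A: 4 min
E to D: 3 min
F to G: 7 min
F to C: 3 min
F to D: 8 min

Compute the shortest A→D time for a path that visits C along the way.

Shortest A→C: A → C = 4
Shortest C→D: C → D = 7
Total via C: 4 + 7 = 11 min.

11 min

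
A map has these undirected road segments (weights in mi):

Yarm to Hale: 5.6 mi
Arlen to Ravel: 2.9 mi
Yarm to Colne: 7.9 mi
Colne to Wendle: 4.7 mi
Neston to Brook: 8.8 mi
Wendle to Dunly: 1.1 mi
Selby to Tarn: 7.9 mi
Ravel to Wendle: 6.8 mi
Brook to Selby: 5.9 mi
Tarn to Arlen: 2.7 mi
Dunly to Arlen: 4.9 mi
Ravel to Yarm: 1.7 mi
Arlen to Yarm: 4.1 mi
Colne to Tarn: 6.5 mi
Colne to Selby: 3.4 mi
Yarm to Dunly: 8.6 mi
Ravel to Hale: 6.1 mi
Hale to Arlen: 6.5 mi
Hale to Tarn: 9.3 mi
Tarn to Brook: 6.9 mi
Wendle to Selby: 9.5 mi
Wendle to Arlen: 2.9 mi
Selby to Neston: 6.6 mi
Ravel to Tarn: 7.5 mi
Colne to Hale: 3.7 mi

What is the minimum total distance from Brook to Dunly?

13.6 mi

Compare a few routes:
Brook–Selby–Colne–Wendle–Dunly: 5.9+3.4+4.7+1.1 = 15.1
Brook–Tarn–Arlen–Wendle–Dunly: 6.9+2.7+2.9+1.1 = 13.6
Brook–Tarn–Arlen–Dunly: 6.9+2.7+4.9 = 14.5
The minimum is 13.6 mi via Brook–Tarn–Arlen–Wendle–Dunly.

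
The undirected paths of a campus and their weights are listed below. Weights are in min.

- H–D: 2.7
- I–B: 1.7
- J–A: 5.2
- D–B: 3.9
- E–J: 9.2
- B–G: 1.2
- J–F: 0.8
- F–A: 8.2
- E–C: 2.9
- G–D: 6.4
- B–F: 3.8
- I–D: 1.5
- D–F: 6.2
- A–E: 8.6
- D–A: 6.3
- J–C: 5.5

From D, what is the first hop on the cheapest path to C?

Enumerating some paths:
D - F - J - C: 6.2+0.8+5.5 = 12.5
D - A - J - C: 6.3+5.2+5.5 = 17
D - B - F - J - C: 3.9+3.8+0.8+5.5 = 14
D - I - B - F - J - C: 1.5+1.7+3.8+0.8+5.5 = 13.3
Cheapest is D - F - J - C at 12.5 min.
So from D the first move is to F.

F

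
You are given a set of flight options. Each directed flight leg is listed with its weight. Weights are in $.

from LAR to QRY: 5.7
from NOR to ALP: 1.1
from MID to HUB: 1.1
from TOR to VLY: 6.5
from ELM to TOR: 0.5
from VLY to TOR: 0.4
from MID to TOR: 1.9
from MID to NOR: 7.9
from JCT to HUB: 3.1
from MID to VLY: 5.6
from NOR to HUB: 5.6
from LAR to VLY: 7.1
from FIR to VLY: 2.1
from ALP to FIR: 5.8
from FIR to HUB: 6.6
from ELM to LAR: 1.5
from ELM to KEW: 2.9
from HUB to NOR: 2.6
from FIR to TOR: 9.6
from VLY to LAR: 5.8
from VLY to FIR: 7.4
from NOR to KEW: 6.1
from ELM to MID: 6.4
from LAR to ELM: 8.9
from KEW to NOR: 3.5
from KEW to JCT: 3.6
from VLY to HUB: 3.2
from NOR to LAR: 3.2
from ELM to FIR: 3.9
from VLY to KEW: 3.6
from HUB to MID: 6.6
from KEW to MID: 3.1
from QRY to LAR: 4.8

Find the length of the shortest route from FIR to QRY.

$13.6

Compare a few routes:
FIR → VLY → LAR → QRY: 2.1+5.8+5.7 = 13.6
FIR → VLY → HUB → NOR → LAR → QRY: 2.1+3.2+2.6+3.2+5.7 = 16.8
Cheapest is FIR → VLY → LAR → QRY at $13.6.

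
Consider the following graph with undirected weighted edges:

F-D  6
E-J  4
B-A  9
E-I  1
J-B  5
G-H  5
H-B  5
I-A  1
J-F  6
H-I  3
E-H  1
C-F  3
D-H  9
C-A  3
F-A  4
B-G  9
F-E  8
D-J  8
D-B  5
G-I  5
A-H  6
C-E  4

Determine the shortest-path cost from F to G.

10

Candidate routes:
F → A → I → E → H → G: 4+1+1+1+5 = 12
F → A → I → G: 4+1+5 = 10
F → C → A → I → G: 3+3+1+5 = 12
Cheapest is F → A → I → G at 10.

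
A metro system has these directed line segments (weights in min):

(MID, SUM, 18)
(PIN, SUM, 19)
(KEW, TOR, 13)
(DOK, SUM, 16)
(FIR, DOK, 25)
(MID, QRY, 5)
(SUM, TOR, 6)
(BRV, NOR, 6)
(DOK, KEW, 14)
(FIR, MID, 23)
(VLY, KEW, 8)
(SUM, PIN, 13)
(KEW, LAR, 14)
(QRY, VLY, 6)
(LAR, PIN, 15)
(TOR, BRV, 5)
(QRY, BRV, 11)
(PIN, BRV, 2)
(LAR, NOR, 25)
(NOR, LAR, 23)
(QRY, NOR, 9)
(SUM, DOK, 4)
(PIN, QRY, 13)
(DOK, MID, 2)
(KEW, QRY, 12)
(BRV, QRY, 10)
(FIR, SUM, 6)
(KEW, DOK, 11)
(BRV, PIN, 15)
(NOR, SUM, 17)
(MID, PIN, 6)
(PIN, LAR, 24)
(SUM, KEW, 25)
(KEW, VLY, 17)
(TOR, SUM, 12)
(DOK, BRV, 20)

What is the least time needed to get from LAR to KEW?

Compare a few routes:
LAR - PIN - QRY - VLY - KEW: 15+13+6+8 = 42
LAR - PIN - SUM - DOK - KEW: 15+19+4+14 = 52
LAR - PIN - BRV - QRY - VLY - KEW: 15+2+10+6+8 = 41
The minimum is 41 min via LAR - PIN - BRV - QRY - VLY - KEW.

41 min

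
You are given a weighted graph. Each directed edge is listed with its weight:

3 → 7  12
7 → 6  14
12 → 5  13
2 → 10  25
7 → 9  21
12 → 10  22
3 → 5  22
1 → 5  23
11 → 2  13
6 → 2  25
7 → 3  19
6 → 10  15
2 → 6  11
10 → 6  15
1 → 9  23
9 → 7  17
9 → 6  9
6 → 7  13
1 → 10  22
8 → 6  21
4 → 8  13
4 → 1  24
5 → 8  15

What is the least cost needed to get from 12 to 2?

Candidate routes:
12 → 10 → 6 → 2: 22+15+25 = 62
12 → 5 → 8 → 6 → 2: 13+15+21+25 = 74
The minimum is 62 via 12 → 10 → 6 → 2.

62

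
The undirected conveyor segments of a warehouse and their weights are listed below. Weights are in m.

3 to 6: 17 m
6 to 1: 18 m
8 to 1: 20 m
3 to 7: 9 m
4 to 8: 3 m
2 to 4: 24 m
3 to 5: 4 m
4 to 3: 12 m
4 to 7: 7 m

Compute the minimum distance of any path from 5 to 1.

39 m

Candidate routes:
5 → 3 → 4 → 8 → 1: 4+12+3+20 = 39
5 → 3 → 7 → 4 → 8 → 1: 4+9+7+3+20 = 43
Cheapest is 5 → 3 → 4 → 8 → 1 at 39 m.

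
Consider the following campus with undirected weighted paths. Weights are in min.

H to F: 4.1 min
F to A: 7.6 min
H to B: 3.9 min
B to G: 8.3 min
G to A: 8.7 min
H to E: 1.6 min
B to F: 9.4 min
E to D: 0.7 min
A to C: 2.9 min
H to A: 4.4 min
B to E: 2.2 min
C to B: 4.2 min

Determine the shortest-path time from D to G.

11.2 min

Shortest distances from D:
D: 0
E: 0.7  (via D)
H: 2.3  (via E)
B: 2.9  (via E)
F: 6.4  (via H)
A: 6.7  (via H)
C: 7.1  (via B)
G: 11.2  (via B)
Shortest route: D–E–B–G = 11.2 min.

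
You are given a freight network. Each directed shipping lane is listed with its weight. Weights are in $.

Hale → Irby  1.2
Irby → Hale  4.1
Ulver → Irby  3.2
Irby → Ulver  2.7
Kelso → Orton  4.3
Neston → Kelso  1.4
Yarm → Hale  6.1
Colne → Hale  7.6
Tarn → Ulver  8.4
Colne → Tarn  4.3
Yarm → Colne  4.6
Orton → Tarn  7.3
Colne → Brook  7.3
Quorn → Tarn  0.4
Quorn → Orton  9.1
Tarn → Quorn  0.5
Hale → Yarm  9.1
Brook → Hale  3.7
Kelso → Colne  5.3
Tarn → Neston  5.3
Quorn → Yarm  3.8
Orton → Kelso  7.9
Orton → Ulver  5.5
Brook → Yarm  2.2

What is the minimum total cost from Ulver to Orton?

$34.9

Settle nodes by increasing distance from Ulver:
Ulver: 0
Irby: 3.2  (via Ulver)
Hale: 7.3  (via Irby)
Yarm: 16.4  (via Hale)
Colne: 21  (via Yarm)
Tarn: 25.3  (via Colne)
Quorn: 25.8  (via Tarn)
Brook: 28.3  (via Colne)
Neston: 30.6  (via Tarn)
Kelso: 32  (via Neston)
Orton: 34.9  (via Quorn)
Shortest route: Ulver → Irby → Hale → Yarm → Colne → Tarn → Quorn → Orton = $34.9.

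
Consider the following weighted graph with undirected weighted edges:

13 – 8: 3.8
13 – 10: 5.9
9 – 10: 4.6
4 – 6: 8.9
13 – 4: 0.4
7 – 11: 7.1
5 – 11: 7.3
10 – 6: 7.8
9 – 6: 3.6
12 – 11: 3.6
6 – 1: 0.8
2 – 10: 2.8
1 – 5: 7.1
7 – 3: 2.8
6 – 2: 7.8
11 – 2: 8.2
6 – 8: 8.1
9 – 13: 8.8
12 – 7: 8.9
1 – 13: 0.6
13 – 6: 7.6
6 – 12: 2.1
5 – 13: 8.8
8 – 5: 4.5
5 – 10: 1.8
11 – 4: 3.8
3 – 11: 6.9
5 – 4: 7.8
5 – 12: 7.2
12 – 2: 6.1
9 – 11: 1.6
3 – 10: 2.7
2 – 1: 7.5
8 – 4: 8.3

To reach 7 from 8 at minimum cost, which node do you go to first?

Enumerating some paths:
8 → 5 → 10 → 3 → 7: 4.5+1.8+2.7+2.8 = 11.8
8 → 13 → 4 → 11 → 7: 3.8+0.4+3.8+7.1 = 15.1
The minimum is 11.8 via 8 → 5 → 10 → 3 → 7.
So from 8 the first move is to 5.

5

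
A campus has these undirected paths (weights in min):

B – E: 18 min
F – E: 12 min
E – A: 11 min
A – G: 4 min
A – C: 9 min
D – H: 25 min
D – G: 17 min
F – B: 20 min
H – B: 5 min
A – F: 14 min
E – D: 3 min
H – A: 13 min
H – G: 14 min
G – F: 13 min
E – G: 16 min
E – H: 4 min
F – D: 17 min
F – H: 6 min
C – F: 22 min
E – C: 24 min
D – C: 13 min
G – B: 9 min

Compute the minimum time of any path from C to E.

Shortest distances from C:
C: 0
A: 9  (via C)
D: 13  (via C)
G: 13  (via A)
E: 16  (via D)
Shortest route: C–D–E = 16 min.

16 min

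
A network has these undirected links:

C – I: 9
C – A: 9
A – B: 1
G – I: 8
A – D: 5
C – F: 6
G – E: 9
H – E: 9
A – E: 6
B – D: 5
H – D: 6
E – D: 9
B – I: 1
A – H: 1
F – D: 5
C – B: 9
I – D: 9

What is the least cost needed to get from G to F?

Compare a few routes:
G - I - B - D - F: 8+1+5+5 = 19
G - I - B - A - H - D - F: 8+1+1+1+6+5 = 22
G - I - B - A - D - F: 8+1+1+5+5 = 20
The minimum is 19 via G - I - B - D - F.

19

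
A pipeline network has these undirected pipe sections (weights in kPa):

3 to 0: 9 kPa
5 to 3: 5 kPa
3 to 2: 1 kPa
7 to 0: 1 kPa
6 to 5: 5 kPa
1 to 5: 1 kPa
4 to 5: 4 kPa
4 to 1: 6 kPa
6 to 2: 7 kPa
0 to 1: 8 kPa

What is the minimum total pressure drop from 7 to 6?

15 kPa

Candidate routes:
7 - 0 - 1 - 5 - 6: 1+8+1+5 = 15
7 - 0 - 3 - 2 - 6: 1+9+1+7 = 18
Cheapest is 7 - 0 - 1 - 5 - 6 at 15 kPa.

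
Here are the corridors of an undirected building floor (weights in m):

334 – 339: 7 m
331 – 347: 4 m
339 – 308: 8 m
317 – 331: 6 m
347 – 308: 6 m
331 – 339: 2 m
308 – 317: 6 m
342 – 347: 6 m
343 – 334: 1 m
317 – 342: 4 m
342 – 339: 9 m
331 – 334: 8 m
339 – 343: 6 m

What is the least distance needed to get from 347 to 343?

12 m

Compare a few routes:
347 - 331 - 339 - 334 - 343: 4+2+7+1 = 14
347 - 331 - 339 - 343: 4+2+6 = 12
347 - 308 - 339 - 343: 6+8+6 = 20
347 - 331 - 334 - 343: 4+8+1 = 13
Cheapest is 347 - 331 - 339 - 343 at 12 m.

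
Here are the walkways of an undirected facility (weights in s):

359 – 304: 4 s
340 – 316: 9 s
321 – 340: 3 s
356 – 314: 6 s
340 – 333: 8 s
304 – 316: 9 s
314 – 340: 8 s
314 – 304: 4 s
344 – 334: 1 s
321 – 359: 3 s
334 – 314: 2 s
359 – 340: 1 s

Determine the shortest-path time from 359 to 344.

Settle nodes by increasing distance from 359:
359: 0
340: 1  (via 359)
321: 3  (via 359)
304: 4  (via 359)
314: 8  (via 304)
333: 9  (via 340)
316: 10  (via 340)
334: 10  (via 314)
344: 11  (via 334)
Shortest route: 359–304–314–334–344 = 11 s.

11 s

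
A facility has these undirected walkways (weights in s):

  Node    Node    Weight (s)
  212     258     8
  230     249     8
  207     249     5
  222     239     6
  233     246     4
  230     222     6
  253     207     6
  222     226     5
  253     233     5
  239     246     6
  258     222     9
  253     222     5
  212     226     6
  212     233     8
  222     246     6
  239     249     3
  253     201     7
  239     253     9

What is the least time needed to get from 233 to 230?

Shortest distances from 233:
233: 0
246: 4  (via 233)
253: 5  (via 233)
212: 8  (via 233)
239: 10  (via 246)
222: 10  (via 246)
207: 11  (via 253)
201: 12  (via 253)
249: 13  (via 239)
226: 14  (via 212)
230: 16  (via 222)
Shortest route: 233 → 246 → 222 → 230 = 16 s.

16 s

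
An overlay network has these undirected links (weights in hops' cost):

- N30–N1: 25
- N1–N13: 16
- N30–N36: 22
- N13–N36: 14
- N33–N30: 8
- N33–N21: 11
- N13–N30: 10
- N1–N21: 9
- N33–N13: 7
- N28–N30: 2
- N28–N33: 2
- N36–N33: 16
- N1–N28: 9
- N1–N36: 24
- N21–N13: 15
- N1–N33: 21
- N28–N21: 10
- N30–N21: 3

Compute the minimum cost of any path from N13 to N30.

Running Dijkstra from N13:
N13: 0
N33: 7  (via N13)
N28: 9  (via N33)
N30: 10  (via N13)
Shortest route: N13 → N30 = 10 hops' cost.

10 hops' cost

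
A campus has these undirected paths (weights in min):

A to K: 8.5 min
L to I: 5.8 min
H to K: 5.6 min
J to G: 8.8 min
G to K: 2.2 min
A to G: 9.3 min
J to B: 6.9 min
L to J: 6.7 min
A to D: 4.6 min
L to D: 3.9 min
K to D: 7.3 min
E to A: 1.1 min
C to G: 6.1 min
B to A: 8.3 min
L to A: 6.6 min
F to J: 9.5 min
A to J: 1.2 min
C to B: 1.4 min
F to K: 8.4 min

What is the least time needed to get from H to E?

Shortest distances from H:
H: 0
K: 5.6  (via H)
G: 7.8  (via K)
D: 12.9  (via K)
C: 13.9  (via G)
F: 14  (via K)
A: 14.1  (via K)
E: 15.2  (via A)
Shortest route: H → K → A → E = 15.2 min.

15.2 min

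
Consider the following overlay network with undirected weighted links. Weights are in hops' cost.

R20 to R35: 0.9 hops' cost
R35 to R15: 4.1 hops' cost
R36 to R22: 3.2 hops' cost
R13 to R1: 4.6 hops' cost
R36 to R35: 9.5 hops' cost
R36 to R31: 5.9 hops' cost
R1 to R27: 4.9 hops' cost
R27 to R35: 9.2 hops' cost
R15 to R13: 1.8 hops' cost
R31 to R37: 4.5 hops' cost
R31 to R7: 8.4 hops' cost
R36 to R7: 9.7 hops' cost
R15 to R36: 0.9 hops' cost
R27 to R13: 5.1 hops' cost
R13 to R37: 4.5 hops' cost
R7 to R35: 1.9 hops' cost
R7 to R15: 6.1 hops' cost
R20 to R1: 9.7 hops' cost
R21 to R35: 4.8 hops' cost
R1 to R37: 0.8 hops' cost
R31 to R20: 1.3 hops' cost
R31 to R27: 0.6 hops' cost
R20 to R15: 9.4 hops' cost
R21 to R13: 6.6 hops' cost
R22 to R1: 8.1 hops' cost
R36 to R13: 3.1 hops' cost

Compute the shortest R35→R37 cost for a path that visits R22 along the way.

17.1 hops' cost

Shortest R35→R22: R35 → R15 → R36 → R22 = 8.2
Best R22 to R37: R22 → R1 → R37 costing 8.9
Total via R22: 8.2 + 8.9 = 17.1 hops' cost.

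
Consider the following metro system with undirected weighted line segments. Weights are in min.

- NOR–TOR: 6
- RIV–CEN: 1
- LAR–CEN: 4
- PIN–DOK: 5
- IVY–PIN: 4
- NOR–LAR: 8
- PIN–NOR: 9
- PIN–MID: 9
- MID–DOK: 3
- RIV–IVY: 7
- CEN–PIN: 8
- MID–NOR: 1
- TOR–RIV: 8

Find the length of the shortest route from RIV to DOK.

14 min

Compare a few routes:
RIV–CEN–LAR–NOR–MID–DOK: 1+4+8+1+3 = 17
RIV–CEN–PIN–DOK: 1+8+5 = 14
RIV–TOR–NOR–MID–DOK: 8+6+1+3 = 18
RIV–IVY–PIN–DOK: 7+4+5 = 16
Cheapest is RIV–CEN–PIN–DOK at 14 min.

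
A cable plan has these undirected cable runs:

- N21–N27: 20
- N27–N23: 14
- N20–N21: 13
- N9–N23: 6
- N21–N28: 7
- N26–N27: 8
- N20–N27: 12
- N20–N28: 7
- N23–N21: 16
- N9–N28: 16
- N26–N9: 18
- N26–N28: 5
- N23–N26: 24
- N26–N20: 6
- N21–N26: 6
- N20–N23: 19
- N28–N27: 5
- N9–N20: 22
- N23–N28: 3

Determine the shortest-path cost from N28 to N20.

7

Compare a few routes:
N28 - N26 - N20: 5+6 = 11
N28 - N20: 7 = 7
The minimum is 7 via N28 - N20.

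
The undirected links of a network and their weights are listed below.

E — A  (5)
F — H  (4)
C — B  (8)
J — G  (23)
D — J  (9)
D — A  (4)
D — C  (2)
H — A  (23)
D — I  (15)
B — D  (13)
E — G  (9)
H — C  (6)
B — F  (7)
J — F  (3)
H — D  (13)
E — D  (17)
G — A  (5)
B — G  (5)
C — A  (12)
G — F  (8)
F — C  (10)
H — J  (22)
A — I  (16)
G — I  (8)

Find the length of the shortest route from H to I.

20

Running Dijkstra from H:
H: 0
F: 4  (via H)
C: 6  (via H)
J: 7  (via F)
D: 8  (via C)
B: 11  (via F)
A: 12  (via D)
G: 12  (via F)
E: 17  (via A)
I: 20  (via G)
Shortest route: H → F → G → I = 20.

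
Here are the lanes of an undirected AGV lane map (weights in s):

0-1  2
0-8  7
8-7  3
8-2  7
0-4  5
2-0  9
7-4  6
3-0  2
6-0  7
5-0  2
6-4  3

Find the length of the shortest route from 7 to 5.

Candidate routes:
7 → 8 → 0 → 5: 3+7+2 = 12
7 → 4 → 0 → 5: 6+5+2 = 13
7 → 4 → 6 → 0 → 5: 6+3+7+2 = 18
The minimum is 12 s via 7 → 8 → 0 → 5.

12 s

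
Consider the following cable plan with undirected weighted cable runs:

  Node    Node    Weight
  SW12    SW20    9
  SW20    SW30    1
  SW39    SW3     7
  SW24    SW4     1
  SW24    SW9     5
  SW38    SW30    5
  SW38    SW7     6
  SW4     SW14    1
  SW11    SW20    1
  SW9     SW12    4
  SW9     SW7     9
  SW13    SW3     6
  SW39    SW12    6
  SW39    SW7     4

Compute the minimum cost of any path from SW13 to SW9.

23

Settle nodes by increasing distance from SW13:
SW13: 0
SW3: 6  (via SW13)
SW39: 13  (via SW3)
SW7: 17  (via SW39)
SW12: 19  (via SW39)
SW38: 23  (via SW7)
SW9: 23  (via SW12)
Shortest route: SW13–SW3–SW39–SW12–SW9 = 23.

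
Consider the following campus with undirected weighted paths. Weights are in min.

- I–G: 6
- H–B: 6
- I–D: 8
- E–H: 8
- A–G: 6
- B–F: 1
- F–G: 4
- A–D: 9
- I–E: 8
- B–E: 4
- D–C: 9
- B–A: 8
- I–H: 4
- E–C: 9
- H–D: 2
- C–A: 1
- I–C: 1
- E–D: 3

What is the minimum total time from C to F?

10 min

Compare a few routes:
C–A–G–F: 1+6+4 = 11
C–A–B–F: 1+8+1 = 10
The minimum is 10 min via C–A–B–F.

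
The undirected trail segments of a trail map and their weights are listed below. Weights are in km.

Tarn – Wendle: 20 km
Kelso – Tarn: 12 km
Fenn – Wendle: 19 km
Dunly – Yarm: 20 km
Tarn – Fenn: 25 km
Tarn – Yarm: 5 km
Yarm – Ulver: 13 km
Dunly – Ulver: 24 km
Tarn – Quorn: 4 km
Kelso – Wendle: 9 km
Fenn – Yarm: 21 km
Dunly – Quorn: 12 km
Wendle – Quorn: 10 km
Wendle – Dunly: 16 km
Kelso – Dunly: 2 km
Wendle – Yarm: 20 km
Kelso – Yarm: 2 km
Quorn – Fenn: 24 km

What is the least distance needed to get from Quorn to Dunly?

12 km

Compare a few routes:
Quorn–Dunly: 12 = 12
Quorn–Wendle–Kelso–Dunly: 10+9+2 = 21
Quorn–Tarn–Yarm–Kelso–Dunly: 4+5+2+2 = 13
Quorn–Tarn–Kelso–Dunly: 4+12+2 = 18
The minimum is 12 km via Quorn–Dunly.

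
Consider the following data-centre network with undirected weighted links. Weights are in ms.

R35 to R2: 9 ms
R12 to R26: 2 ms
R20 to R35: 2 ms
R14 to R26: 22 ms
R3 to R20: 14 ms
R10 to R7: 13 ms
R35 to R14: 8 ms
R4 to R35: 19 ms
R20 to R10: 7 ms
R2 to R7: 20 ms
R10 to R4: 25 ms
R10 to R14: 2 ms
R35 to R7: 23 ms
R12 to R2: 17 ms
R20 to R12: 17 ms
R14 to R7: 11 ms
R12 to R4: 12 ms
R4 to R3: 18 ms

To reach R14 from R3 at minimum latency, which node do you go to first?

R20

Compare a few routes:
R3 - R20 - R35 - R14: 14+2+8 = 24
R3 - R4 - R10 - R14: 18+25+2 = 45
R3 - R20 - R10 - R14: 14+7+2 = 23
The minimum is 23 ms via R3 - R20 - R10 - R14.
So from R3 the first move is to R20.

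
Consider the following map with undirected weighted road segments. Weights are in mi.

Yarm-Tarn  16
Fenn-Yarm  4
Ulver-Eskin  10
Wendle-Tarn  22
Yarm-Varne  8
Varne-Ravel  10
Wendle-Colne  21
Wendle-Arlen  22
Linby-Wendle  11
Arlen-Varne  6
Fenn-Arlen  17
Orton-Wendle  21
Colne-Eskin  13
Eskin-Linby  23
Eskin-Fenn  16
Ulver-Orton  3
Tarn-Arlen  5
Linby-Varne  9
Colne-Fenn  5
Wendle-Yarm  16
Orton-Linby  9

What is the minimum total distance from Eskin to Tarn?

Compare a few routes:
Eskin → Fenn → Arlen → Tarn: 16+17+5 = 38
Eskin → Fenn → Yarm → Tarn: 16+4+16 = 36
Eskin → Colne → Fenn → Yarm → Tarn: 13+5+4+16 = 38
Cheapest is Eskin → Fenn → Yarm → Tarn at 36 mi.

36 mi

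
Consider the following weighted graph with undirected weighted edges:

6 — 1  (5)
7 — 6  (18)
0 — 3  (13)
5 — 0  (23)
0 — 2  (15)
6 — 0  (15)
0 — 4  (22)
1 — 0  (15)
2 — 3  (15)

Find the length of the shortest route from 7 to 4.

Candidate routes:
7 → 6 → 0 → 4: 18+15+22 = 55
7 → 6 → 1 → 0 → 4: 18+5+15+22 = 60
The minimum is 55 via 7 → 6 → 0 → 4.

55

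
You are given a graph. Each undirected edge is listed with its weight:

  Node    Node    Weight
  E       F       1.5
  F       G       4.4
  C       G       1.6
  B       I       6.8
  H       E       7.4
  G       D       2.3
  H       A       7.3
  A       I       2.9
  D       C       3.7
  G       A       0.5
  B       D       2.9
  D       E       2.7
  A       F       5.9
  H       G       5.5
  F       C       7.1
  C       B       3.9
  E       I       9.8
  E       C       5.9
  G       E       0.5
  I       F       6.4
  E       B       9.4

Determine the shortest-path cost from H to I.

8.9

Compare a few routes:
H - E - G - A - I: 7.4+0.5+0.5+2.9 = 11.3
H - A - I: 7.3+2.9 = 10.2
H - G - A - I: 5.5+0.5+2.9 = 8.9
Cheapest is H - G - A - I at 8.9.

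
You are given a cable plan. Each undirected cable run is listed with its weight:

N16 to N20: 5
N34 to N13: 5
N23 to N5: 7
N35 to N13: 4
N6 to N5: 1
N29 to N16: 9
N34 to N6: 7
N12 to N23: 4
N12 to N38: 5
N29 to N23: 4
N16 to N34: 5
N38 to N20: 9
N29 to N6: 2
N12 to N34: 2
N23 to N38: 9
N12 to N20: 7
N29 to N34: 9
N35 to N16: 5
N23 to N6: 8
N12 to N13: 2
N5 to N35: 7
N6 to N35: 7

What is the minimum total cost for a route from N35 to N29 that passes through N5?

10

Best N35 to N5: N35–N5 costing 7
Shortest N5→N29: N5–N6–N29 = 3
Total via N5: 7 + 3 = 10.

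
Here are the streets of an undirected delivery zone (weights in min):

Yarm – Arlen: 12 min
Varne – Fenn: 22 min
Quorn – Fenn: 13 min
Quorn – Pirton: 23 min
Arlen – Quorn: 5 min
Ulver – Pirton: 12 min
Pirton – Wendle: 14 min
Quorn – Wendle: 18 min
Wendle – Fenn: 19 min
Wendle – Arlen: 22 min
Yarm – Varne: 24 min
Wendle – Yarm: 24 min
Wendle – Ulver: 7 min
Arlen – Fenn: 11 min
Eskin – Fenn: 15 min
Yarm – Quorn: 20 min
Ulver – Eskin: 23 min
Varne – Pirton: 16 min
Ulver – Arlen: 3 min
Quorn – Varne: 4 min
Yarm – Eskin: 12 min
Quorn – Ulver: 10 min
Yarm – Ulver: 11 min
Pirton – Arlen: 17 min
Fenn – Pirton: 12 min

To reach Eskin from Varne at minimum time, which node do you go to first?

Quorn

Enumerating some paths:
Varne - Quorn - Arlen - Yarm - Eskin: 4+5+12+12 = 33
Varne - Quorn - Fenn - Eskin: 4+13+15 = 32
Cheapest is Varne - Quorn - Fenn - Eskin at 32 min.
So from Varne the first move is to Quorn.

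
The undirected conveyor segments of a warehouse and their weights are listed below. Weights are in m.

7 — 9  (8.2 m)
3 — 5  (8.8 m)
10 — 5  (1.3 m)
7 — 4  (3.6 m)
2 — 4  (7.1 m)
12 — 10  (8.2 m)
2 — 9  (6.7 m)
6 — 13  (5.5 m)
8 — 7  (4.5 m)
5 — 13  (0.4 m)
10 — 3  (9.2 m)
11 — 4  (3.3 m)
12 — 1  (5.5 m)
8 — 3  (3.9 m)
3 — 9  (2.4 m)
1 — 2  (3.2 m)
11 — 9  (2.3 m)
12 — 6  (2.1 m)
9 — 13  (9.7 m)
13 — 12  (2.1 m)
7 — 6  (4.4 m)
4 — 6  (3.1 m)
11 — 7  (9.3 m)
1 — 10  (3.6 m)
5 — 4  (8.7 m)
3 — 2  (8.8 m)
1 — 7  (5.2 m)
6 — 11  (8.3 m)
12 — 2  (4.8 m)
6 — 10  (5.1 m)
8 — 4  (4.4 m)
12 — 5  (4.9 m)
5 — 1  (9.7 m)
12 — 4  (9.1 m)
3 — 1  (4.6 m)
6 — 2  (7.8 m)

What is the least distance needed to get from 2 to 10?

6.8 m

Running Dijkstra from 2:
2: 0
1: 3.2  (via 2)
12: 4.8  (via 2)
9: 6.7  (via 2)
10: 6.8  (via 1)
Shortest route: 2–1–10 = 6.8 m.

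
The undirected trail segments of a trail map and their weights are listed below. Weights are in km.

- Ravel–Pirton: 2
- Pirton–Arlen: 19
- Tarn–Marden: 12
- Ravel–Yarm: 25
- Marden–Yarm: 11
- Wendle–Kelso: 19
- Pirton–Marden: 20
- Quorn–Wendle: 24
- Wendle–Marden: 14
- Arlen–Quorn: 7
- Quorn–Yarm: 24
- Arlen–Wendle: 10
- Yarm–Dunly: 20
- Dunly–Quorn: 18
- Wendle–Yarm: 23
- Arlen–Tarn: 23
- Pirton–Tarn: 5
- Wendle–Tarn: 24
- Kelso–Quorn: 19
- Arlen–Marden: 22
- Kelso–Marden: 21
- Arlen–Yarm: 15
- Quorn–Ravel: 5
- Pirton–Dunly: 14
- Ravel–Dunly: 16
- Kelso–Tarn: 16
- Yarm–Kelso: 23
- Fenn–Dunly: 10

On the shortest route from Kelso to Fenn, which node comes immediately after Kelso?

Tarn

Enumerating some paths:
Kelso → Tarn → Pirton → Dunly → Fenn: 16+5+14+10 = 45
Kelso → Quorn → Dunly → Fenn: 19+18+10 = 47
Cheapest is Kelso → Tarn → Pirton → Dunly → Fenn at 45 km.
So from Kelso the first move is to Tarn.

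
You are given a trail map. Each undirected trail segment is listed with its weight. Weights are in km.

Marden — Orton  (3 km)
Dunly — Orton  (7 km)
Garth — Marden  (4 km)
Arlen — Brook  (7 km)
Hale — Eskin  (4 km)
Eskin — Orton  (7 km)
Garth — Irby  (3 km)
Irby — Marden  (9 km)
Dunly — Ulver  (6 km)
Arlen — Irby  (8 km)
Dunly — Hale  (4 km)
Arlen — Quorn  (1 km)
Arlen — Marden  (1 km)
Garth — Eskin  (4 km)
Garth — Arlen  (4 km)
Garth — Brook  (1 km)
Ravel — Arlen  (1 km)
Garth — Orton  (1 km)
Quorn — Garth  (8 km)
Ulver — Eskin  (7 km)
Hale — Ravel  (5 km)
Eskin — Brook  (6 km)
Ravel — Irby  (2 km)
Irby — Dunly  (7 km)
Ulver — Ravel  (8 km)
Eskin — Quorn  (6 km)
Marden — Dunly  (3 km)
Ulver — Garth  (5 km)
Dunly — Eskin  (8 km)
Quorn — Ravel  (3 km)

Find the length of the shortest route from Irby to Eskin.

Settle nodes by increasing distance from Irby:
Irby: 0
Ravel: 2  (via Irby)
Arlen: 3  (via Ravel)
Garth: 3  (via Irby)
Quorn: 4  (via Arlen)
Orton: 4  (via Garth)
Brook: 4  (via Garth)
Marden: 4  (via Arlen)
Eskin: 7  (via Garth)
Shortest route: Irby → Garth → Eskin = 7 km.

7 km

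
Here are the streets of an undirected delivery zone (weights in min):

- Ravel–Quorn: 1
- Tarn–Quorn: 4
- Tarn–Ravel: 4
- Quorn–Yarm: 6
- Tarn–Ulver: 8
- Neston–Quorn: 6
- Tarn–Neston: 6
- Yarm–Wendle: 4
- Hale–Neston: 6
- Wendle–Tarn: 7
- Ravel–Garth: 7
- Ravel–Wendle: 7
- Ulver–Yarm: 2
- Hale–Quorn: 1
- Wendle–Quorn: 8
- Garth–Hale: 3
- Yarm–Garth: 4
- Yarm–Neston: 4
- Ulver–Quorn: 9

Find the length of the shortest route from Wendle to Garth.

8 min

Settle nodes by increasing distance from Wendle:
Wendle: 0
Yarm: 4  (via Wendle)
Ulver: 6  (via Yarm)
Ravel: 7  (via Wendle)
Tarn: 7  (via Wendle)
Garth: 8  (via Yarm)
Shortest route: Wendle–Yarm–Garth = 8 min.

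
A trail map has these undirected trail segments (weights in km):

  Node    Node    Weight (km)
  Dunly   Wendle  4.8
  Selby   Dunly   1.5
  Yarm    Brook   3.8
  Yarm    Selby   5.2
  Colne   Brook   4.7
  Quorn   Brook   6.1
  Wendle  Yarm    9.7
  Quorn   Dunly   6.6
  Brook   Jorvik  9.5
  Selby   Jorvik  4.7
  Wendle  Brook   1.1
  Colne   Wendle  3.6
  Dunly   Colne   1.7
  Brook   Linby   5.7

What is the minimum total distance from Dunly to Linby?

Running Dijkstra from Dunly:
Dunly: 0
Selby: 1.5  (via Dunly)
Colne: 1.7  (via Dunly)
Wendle: 4.8  (via Dunly)
Brook: 5.9  (via Wendle)
Jorvik: 6.2  (via Selby)
Quorn: 6.6  (via Dunly)
Yarm: 6.7  (via Selby)
Linby: 11.6  (via Brook)
Shortest route: Dunly–Wendle–Brook–Linby = 11.6 km.

11.6 km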